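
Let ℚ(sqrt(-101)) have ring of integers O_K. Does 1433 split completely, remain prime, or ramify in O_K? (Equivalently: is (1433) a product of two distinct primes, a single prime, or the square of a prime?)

split

d = -101 ≡ 3 (mod 4), so O_K = ℤ[√-101] and disc(K) = 4d = -404.
1433 ∤ -404, so 1433 is unramified.
Compute (-101/1433) via Euler: 1332^((1433-1)/2) mod 1433 = 1, so (-101/1433) = 1.
(-101/1433) = 1, so 1433 splits.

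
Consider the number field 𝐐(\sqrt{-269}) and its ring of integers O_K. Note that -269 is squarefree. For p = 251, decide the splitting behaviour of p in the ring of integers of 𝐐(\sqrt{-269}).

split

d = -269 ≡ 3 (mod 4), so O_K = ℤ[√-269] and disc(K) = 4d = -1076.
Since gcd(251, -1076) = 1 the prime 251 does not ramify.
Euler's criterion: (-269)^125 mod 251 = 1. Thus (-269|251) = 1.
d is a quadratic residue mod p, hence 251 splits in O_K.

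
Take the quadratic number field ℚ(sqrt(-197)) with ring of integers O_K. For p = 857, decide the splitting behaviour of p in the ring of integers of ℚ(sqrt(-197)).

857 remains inert

Since -197 ≢ 1 mod 4, the ring of integers is ℤ[√-197] with discriminant 4·(-197) = -788.
857 ∤ -788, so 857 is unramified.
Legendre symbol by Euler's criterion: (-197/857) ≡ (-197)^428 ≡ 856 (mod 857), i.e. (-197/857) = -1.
d is a non-residue mod p, hence 857 remains inert in O_K.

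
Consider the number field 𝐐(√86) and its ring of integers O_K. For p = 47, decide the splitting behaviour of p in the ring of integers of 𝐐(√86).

Since 86 ≢ 1 mod 4, the ring of integers is ℤ[√86] with discriminant 4·86 = 344.
disc(K) = 344 is not divisible by 47; 47 is unramified.
(86/47) = 39^23 mod 47 = 46, giving Legendre symbol -1.
(86/47) = -1, so 47 is inert.

inert — (47) stays prime in O_K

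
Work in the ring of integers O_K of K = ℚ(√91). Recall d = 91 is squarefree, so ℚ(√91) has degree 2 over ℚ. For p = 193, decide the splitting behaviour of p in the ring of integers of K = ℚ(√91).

91 mod 4 = 3, hence disc K = 4·91 = 364 and O_K = ℤ[√91].
193 ∤ 364, so 193 is unramified.
Euler's criterion: 91^96 mod 193 = 192. Thus (91|193) = -1.
(91/193) = -1, so 193 is inert.

p is inert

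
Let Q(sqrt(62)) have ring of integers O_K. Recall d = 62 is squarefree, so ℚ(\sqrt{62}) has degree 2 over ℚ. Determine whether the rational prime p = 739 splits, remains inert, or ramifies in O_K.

inert — (739) stays prime in O_K

62 mod 4 = 2, hence disc K = 4·62 = 248 and O_K = ℤ[√62].
739 ∤ 248, so 739 is unramified.
(62/739) = 62^369 mod 739 = 738, giving Legendre symbol -1.
Legendre symbol -1 ⇒ 739 is inert.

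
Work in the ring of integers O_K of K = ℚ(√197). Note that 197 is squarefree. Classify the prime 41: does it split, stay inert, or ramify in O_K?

d = 197 ≡ 1 (mod 4), so O_K = ℤ[(1+√197)/2] and disc(K) = d = 197.
41 ∤ 197, so 41 is unramified.
Euler's criterion: 197^20 mod 41 = 1. Thus (197|41) = 1.
(197/41) = 1, so 41 splits.

41 splits in O_K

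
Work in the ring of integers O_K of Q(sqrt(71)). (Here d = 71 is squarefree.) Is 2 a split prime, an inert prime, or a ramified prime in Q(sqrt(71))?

p ramifies

d = 71 ≡ 3 (mod 4), so O_K = ℤ[√71] and disc(K) = 4d = 284.
2 divides disc(K) = 284, so 2 ramifies.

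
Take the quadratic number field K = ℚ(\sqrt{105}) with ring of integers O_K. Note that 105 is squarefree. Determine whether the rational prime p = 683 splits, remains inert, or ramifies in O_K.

splits completely

105 mod 4 = 1, hence disc K = 105 and O_K = ℤ[(1+√105)/2].
Since gcd(683, 105) = 1 the prime 683 does not ramify.
Compute (105/683) via Euler: 105^((683-1)/2) mod 683 = 1, so (105/683) = 1.
(105/683) = 1, so 683 splits.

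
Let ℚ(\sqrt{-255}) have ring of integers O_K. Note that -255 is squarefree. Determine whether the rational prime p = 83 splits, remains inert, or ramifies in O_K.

p splits

-255 mod 4 = 1, hence disc K = -255 and O_K = ℤ[(1+√-255)/2].
83 ∤ -255, so 83 is unramified.
Compute (-255/83) via Euler: 77^((83-1)/2) mod 83 = 1, so (-255/83) = 1.
(-255/83) = 1, so 83 splits.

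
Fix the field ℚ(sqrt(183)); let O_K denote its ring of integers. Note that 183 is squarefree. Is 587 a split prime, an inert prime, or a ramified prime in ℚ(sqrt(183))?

inert

Since 183 ≢ 1 mod 4, the ring of integers is ℤ[√183] with discriminant 4·183 = 732.
587 ∤ 732, so 587 is unramified.
Legendre symbol by Euler's criterion: (183/587) ≡ 183^293 ≡ 586 (mod 587), i.e. (183/587) = -1.
Legendre symbol -1 ⇒ 587 is inert.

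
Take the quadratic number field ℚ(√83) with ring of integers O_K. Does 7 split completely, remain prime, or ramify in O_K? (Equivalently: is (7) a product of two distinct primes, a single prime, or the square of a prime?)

83 mod 4 = 3, hence disc K = 4·83 = 332 and O_K = ℤ[√83].
7 ∤ 332, so 7 is unramified.
(83/7) = 6^3 mod 7 = 6, giving Legendre symbol -1.
d is a non-residue mod p, hence 7 remains inert in O_K.

remains prime (inert)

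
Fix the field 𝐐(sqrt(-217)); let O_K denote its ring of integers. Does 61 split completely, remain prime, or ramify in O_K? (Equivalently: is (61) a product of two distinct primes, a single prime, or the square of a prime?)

d = -217 ≡ 3 (mod 4), so O_K = ℤ[√-217] and disc(K) = 4d = -868.
Since gcd(61, -868) = 1 the prime 61 does not ramify.
Compute (-217/61) via Euler: 27^((61-1)/2) mod 61 = 1, so (-217/61) = 1.
d is a quadratic residue mod p, hence 61 splits in O_K.

splits completely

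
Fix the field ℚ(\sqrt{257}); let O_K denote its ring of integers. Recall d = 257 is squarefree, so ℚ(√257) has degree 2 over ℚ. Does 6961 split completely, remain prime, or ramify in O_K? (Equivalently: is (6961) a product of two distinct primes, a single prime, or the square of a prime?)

Since 257 ≡ 1 mod 4, the ring of integers is ℤ[(1+√257)/2] with discriminant 257.
6961 ∤ 257, so 6961 is unramified.
(257/6961) = 257^3480 mod 6961 = 1, giving Legendre symbol 1.
(257/6961) = 1, so 6961 splits.

p splits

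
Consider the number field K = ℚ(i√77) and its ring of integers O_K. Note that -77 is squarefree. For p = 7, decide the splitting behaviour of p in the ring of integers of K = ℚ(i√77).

d = -77 ≡ 3 (mod 4), so O_K = ℤ[√-77] and disc(K) = 4d = -308.
7 divides disc(K) = -308, so 7 ramifies.

ramifies in O_K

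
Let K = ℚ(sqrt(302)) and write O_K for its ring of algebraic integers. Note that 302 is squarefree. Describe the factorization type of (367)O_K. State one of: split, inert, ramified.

p splits

d = 302 ≡ 2 (mod 4), so O_K = ℤ[√302] and disc(K) = 4d = 1208.
367 ∤ 1208, so 367 is unramified.
Compute (302/367) via Euler: 302^((367-1)/2) mod 367 = 1, so (302/367) = 1.
Legendre symbol 1 ⇒ 367 is split.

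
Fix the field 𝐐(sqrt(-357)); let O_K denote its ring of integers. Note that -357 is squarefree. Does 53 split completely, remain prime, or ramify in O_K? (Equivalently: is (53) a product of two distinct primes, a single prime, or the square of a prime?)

Since -357 ≢ 1 mod 4, the ring of integers is ℤ[√-357] with discriminant 4·(-357) = -1428.
53 ∤ -1428, so 53 is unramified.
Legendre symbol by Euler's criterion: (-357/53) ≡ (-357)^26 ≡ 52 (mod 53), i.e. (-357/53) = -1.
(-357/53) = -1, so 53 is inert.

53 remains inert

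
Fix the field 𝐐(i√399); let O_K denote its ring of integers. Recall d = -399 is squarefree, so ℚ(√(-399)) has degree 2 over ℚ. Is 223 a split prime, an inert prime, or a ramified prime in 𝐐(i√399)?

-399 mod 4 = 1, hence disc K = -399 and O_K = ℤ[(1+√-399)/2].
223 ∤ -399, so 223 is unramified.
Legendre symbol by Euler's criterion: (-399/223) ≡ (-399)^111 ≡ 1 (mod 223), i.e. (-399/223) = 1.
d is a quadratic residue mod p, hence 223 splits in O_K.

splits completely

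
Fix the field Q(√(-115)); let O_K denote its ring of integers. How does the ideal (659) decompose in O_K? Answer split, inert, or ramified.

inert

Since -115 ≡ 1 mod 4, the ring of integers is ℤ[(1+√-115)/2] with discriminant -115.
Since gcd(659, -115) = 1 the prime 659 does not ramify.
Compute (-115/659) via Euler: 544^((659-1)/2) mod 659 = 658, so (-115/659) = -1.
(-115/659) = -1, so 659 is inert.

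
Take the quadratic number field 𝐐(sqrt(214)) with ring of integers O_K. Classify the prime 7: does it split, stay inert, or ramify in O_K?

214 mod 4 = 2, hence disc K = 4·214 = 856 and O_K = ℤ[√214].
disc(K) = 856 is not divisible by 7; 7 is unramified.
Euler's criterion: 214^3 mod 7 = 1. Thus (214|7) = 1.
Legendre symbol 1 ⇒ 7 is split.

split — (7) = 𝔭₁𝔭₂ with 𝔭₁ ≠ 𝔭₂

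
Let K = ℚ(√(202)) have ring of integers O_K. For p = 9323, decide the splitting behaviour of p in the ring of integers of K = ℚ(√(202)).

inert — (9323) stays prime in O_K

d = 202 ≡ 2 (mod 4), so O_K = ℤ[√202] and disc(K) = 4d = 808.
Since gcd(9323, 808) = 1 the prime 9323 does not ramify.
(202/9323) = 202^4661 mod 9323 = 9322, giving Legendre symbol -1.
Legendre symbol -1 ⇒ 9323 is inert.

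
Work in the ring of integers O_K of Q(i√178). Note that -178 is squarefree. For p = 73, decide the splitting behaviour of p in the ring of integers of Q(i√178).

d = -178 ≡ 2 (mod 4), so O_K = ℤ[√-178] and disc(K) = 4d = -712.
Since gcd(73, -712) = 1 the prime 73 does not ramify.
Compute (-178/73) via Euler: 41^((73-1)/2) mod 73 = 1, so (-178/73) = 1.
(-178/73) = 1, so 73 splits.

splits completely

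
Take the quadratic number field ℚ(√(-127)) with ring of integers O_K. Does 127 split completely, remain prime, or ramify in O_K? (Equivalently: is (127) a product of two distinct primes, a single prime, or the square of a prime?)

ramified — (127) = 𝔭²

d = -127 ≡ 1 (mod 4), so O_K = ℤ[(1+√-127)/2] and disc(K) = d = -127.
disc(K) = -127 = 127·(-1), so p = 127 is ramified.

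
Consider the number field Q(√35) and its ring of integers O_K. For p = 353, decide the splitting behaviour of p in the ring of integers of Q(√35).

35 mod 4 = 3, hence disc K = 4·35 = 140 and O_K = ℤ[√35].
Since gcd(353, 140) = 1 the prime 353 does not ramify.
Euler's criterion: 35^176 mod 353 = 1. Thus (35|353) = 1.
Legendre symbol 1 ⇒ 353 is split.

353 splits in O_K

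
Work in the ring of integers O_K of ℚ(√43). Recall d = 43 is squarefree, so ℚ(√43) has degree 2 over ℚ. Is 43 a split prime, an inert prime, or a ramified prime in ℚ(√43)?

ramified — (43) = 𝔭²

43 mod 4 = 3, hence disc K = 4·43 = 172 and O_K = ℤ[√43].
disc(K) = 172 = 43·4, so p = 43 is ramified.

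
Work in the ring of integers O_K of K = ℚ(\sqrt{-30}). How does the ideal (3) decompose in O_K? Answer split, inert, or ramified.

3 is ramified

d = -30 ≡ 2 (mod 4), so O_K = ℤ[√-30] and disc(K) = 4d = -120.
Ramification test: 3 | -120. The prime 3 ramifies in K.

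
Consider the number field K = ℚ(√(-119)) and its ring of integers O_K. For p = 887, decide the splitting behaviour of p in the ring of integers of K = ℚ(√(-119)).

-119 mod 4 = 1, hence disc K = -119 and O_K = ℤ[(1+√-119)/2].
Since gcd(887, -119) = 1 the prime 887 does not ramify.
Compute (-119/887) via Euler: 768^((887-1)/2) mod 887 = 1, so (-119/887) = 1.
Legendre symbol 1 ⇒ 887 is split.

splits completely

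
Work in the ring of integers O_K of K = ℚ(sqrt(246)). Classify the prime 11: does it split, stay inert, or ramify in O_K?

p splits

Since 246 ≢ 1 mod 4, the ring of integers is ℤ[√246] with discriminant 4·246 = 984.
disc(K) = 984 is not divisible by 11; 11 is unramified.
Compute (246/11) via Euler: 4^((11-1)/2) mod 11 = 1, so (246/11) = 1.
d is a quadratic residue mod p, hence 11 splits in O_K.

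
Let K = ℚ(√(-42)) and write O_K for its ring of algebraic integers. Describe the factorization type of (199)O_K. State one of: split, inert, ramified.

p splits

Since -42 ≢ 1 mod 4, the ring of integers is ℤ[√-42] with discriminant 4·(-42) = -168.
Since gcd(199, -168) = 1 the prime 199 does not ramify.
Legendre symbol by Euler's criterion: (-42/199) ≡ (-42)^99 ≡ 1 (mod 199), i.e. (-42/199) = 1.
Legendre symbol 1 ⇒ 199 is split.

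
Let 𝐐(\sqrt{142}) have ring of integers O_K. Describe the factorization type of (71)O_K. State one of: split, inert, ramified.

d = 142 ≡ 2 (mod 4), so O_K = ℤ[√142] and disc(K) = 4d = 568.
Ramification test: 71 | 568. The prime 71 ramifies in K.

p ramifies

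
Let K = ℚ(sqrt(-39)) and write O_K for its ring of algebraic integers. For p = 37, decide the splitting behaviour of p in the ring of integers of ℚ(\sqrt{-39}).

inert

-39 mod 4 = 1, hence disc K = -39 and O_K = ℤ[(1+√-39)/2].
Since gcd(37, -39) = 1 the prime 37 does not ramify.
Euler's criterion: (-39)^18 mod 37 = 36. Thus (-39|37) = -1.
Legendre symbol -1 ⇒ 37 is inert.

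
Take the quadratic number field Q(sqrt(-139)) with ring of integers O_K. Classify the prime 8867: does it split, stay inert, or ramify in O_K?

Since -139 ≡ 1 mod 4, the ring of integers is ℤ[(1+√-139)/2] with discriminant -139.
8867 ∤ -139, so 8867 is unramified.
(-139/8867) = 8728^4433 mod 8867 = 8866, giving Legendre symbol -1.
d is a non-residue mod p, hence 8867 remains inert in O_K.

inert — (8867) stays prime in O_K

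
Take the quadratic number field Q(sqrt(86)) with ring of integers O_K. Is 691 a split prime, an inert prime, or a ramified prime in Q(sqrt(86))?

691 remains inert

Since 86 ≢ 1 mod 4, the ring of integers is ℤ[√86] with discriminant 4·86 = 344.
disc(K) = 344 is not divisible by 691; 691 is unramified.
Euler's criterion: 86^345 mod 691 = 690. Thus (86|691) = -1.
d is a non-residue mod p, hence 691 remains inert in O_K.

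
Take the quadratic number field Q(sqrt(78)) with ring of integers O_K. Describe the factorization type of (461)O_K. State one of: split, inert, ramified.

p is inert

Since 78 ≢ 1 mod 4, the ring of integers is ℤ[√78] with discriminant 4·78 = 312.
Since gcd(461, 312) = 1 the prime 461 does not ramify.
Legendre symbol by Euler's criterion: (78/461) ≡ 78^230 ≡ 460 (mod 461), i.e. (78/461) = -1.
Legendre symbol -1 ⇒ 461 is inert.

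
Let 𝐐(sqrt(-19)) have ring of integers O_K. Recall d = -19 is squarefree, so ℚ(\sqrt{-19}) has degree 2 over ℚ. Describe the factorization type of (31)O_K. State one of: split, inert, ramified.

inert — (31) stays prime in O_K

Since -19 ≡ 1 mod 4, the ring of integers is ℤ[(1+√-19)/2] with discriminant -19.
Since gcd(31, -19) = 1 the prime 31 does not ramify.
Euler's criterion: (-19)^15 mod 31 = 30. Thus (-19|31) = -1.
Legendre symbol -1 ⇒ 31 is inert.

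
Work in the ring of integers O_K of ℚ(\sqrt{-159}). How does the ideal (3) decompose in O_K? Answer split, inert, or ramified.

d = -159 ≡ 1 (mod 4), so O_K = ℤ[(1+√-159)/2] and disc(K) = d = -159.
Ramification test: 3 | -159. The prime 3 ramifies in K.

ramified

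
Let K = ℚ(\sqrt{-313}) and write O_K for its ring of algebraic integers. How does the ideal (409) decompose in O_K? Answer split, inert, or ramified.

-313 mod 4 = 3, hence disc K = 4·(-313) = -1252 and O_K = ℤ[√-313].
409 ∤ -1252, so 409 is unramified.
Legendre symbol by Euler's criterion: (-313/409) ≡ (-313)^204 ≡ 1 (mod 409), i.e. (-313/409) = 1.
d is a quadratic residue mod p, hence 409 splits in O_K.

split — (409) = 𝔭₁𝔭₂ with 𝔭₁ ≠ 𝔭₂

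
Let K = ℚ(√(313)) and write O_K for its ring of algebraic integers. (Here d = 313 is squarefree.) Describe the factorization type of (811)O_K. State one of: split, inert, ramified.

Since 313 ≡ 1 mod 4, the ring of integers is ℤ[(1+√313)/2] with discriminant 313.
Since gcd(811, 313) = 1 the prime 811 does not ramify.
(313/811) = 313^405 mod 811 = 1, giving Legendre symbol 1.
Legendre symbol 1 ⇒ 811 is split.

811 splits in O_K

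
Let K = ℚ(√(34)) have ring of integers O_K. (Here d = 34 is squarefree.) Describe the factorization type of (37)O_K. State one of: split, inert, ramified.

Since 34 ≢ 1 mod 4, the ring of integers is ℤ[√34] with discriminant 4·34 = 136.
Since gcd(37, 136) = 1 the prime 37 does not ramify.
Compute (34/37) via Euler: 34^((37-1)/2) mod 37 = 1, so (34/37) = 1.
d is a quadratic residue mod p, hence 37 splits in O_K.

37 splits in O_K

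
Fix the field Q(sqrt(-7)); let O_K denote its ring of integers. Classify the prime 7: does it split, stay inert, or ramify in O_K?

ramified

-7 mod 4 = 1, hence disc K = -7 and O_K = ℤ[(1+√-7)/2].
7 divides disc(K) = -7, so 7 ramifies.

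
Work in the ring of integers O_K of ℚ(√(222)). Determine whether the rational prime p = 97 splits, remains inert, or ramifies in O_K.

222 mod 4 = 2, hence disc K = 4·222 = 888 and O_K = ℤ[√222].
Since gcd(97, 888) = 1 the prime 97 does not ramify.
(222/97) = 28^48 mod 97 = 96, giving Legendre symbol -1.
(222/97) = -1, so 97 is inert.

p is inert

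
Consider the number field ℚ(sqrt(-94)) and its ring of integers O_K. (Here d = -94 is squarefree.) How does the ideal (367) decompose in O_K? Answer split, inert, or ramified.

d = -94 ≡ 2 (mod 4), so O_K = ℤ[√-94] and disc(K) = 4d = -376.
Since gcd(367, -376) = 1 the prime 367 does not ramify.
Euler's criterion: (-94)^183 mod 367 = 366. Thus (-94|367) = -1.
d is a non-residue mod p, hence 367 remains inert in O_K.

inert — (367) stays prime in O_K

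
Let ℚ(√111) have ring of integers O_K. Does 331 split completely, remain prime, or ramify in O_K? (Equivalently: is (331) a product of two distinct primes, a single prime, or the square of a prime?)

Since 111 ≢ 1 mod 4, the ring of integers is ℤ[√111] with discriminant 4·111 = 444.
disc(K) = 444 is not divisible by 331; 331 is unramified.
(111/331) = 111^165 mod 331 = 1, giving Legendre symbol 1.
Legendre symbol 1 ⇒ 331 is split.

split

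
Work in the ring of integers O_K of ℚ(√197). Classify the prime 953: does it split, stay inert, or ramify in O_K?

p is inert

197 mod 4 = 1, hence disc K = 197 and O_K = ℤ[(1+√197)/2].
disc(K) = 197 is not divisible by 953; 953 is unramified.
(197/953) = 197^476 mod 953 = 952, giving Legendre symbol -1.
(197/953) = -1, so 953 is inert.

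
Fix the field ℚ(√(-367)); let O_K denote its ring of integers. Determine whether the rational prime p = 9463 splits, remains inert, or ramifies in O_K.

-367 mod 4 = 1, hence disc K = -367 and O_K = ℤ[(1+√-367)/2].
9463 ∤ -367, so 9463 is unramified.
Legendre symbol by Euler's criterion: (-367/9463) ≡ (-367)^4731 ≡ 1 (mod 9463), i.e. (-367/9463) = 1.
Legendre symbol 1 ⇒ 9463 is split.

splits completely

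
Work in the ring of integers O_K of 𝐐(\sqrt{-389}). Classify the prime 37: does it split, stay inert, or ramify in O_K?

-389 mod 4 = 3, hence disc K = 4·(-389) = -1556 and O_K = ℤ[√-389].
disc(K) = -1556 is not divisible by 37; 37 is unramified.
Legendre symbol by Euler's criterion: (-389/37) ≡ (-389)^18 ≡ 36 (mod 37), i.e. (-389/37) = -1.
(-389/37) = -1, so 37 is inert.

remains prime (inert)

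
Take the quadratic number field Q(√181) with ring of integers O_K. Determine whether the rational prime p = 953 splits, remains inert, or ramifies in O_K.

split

d = 181 ≡ 1 (mod 4), so O_K = ℤ[(1+√181)/2] and disc(K) = d = 181.
disc(K) = 181 is not divisible by 953; 953 is unramified.
Euler's criterion: 181^476 mod 953 = 1. Thus (181|953) = 1.
d is a quadratic residue mod p, hence 953 splits in O_K.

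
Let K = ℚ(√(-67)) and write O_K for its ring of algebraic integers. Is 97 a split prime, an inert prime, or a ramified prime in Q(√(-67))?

remains prime (inert)

d = -67 ≡ 1 (mod 4), so O_K = ℤ[(1+√-67)/2] and disc(K) = d = -67.
97 ∤ -67, so 97 is unramified.
Compute (-67/97) via Euler: 30^((97-1)/2) mod 97 = 96, so (-67/97) = -1.
Legendre symbol -1 ⇒ 97 is inert.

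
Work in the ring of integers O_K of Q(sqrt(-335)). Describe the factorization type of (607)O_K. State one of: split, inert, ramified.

remains prime (inert)

Since -335 ≡ 1 mod 4, the ring of integers is ℤ[(1+√-335)/2] with discriminant -335.
disc(K) = -335 is not divisible by 607; 607 is unramified.
Compute (-335/607) via Euler: 272^((607-1)/2) mod 607 = 606, so (-335/607) = -1.
d is a non-residue mod p, hence 607 remains inert in O_K.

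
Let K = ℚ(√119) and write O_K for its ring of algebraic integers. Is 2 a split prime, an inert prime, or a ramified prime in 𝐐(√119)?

119 mod 4 = 3, hence disc K = 4·119 = 476 and O_K = ℤ[√119].
disc(K) = 476 = 2·238, so p = 2 is ramified.

ramified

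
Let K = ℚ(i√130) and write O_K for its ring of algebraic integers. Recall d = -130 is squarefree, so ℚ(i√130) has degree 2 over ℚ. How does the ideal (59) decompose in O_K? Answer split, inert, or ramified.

-130 mod 4 = 2, hence disc K = 4·(-130) = -520 and O_K = ℤ[√-130].
59 ∤ -520, so 59 is unramified.
Compute (-130/59) via Euler: 47^((59-1)/2) mod 59 = 58, so (-130/59) = -1.
d is a non-residue mod p, hence 59 remains inert in O_K.

inert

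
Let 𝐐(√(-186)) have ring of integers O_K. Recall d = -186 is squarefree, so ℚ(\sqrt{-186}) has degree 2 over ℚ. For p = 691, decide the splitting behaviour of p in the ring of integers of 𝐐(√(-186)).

Since -186 ≢ 1 mod 4, the ring of integers is ℤ[√-186] with discriminant 4·(-186) = -744.
Since gcd(691, -744) = 1 the prime 691 does not ramify.
Compute (-186/691) via Euler: 505^((691-1)/2) mod 691 = 1, so (-186/691) = 1.
Legendre symbol 1 ⇒ 691 is split.

split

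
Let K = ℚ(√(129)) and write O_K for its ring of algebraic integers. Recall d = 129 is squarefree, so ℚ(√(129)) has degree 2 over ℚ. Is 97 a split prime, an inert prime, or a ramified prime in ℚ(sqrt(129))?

Since 129 ≡ 1 mod 4, the ring of integers is ℤ[(1+√129)/2] with discriminant 129.
97 ∤ 129, so 97 is unramified.
(129/97) = 32^48 mod 97 = 1, giving Legendre symbol 1.
Legendre symbol 1 ⇒ 97 is split.

split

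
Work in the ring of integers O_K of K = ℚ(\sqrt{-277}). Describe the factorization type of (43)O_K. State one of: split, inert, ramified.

43 splits in O_K

d = -277 ≡ 3 (mod 4), so O_K = ℤ[√-277] and disc(K) = 4d = -1108.
Since gcd(43, -1108) = 1 the prime 43 does not ramify.
Legendre symbol by Euler's criterion: (-277/43) ≡ (-277)^21 ≡ 1 (mod 43), i.e. (-277/43) = 1.
Legendre symbol 1 ⇒ 43 is split.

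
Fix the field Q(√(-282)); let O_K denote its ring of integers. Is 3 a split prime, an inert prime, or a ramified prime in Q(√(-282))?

p ramifies

-282 mod 4 = 2, hence disc K = 4·(-282) = -1128 and O_K = ℤ[√-282].
3 divides disc(K) = -1128, so 3 ramifies.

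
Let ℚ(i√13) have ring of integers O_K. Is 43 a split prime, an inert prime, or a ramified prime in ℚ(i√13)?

inert

d = -13 ≡ 3 (mod 4), so O_K = ℤ[√-13] and disc(K) = 4d = -52.
43 ∤ -52, so 43 is unramified.
Compute (-13/43) via Euler: 30^((43-1)/2) mod 43 = 42, so (-13/43) = -1.
d is a non-residue mod p, hence 43 remains inert in O_K.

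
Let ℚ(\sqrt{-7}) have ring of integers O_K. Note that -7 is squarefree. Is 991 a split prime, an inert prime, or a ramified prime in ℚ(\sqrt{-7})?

splits completely

-7 mod 4 = 1, hence disc K = -7 and O_K = ℤ[(1+√-7)/2].
disc(K) = -7 is not divisible by 991; 991 is unramified.
Euler's criterion: (-7)^495 mod 991 = 1. Thus (-7|991) = 1.
d is a quadratic residue mod p, hence 991 splits in O_K.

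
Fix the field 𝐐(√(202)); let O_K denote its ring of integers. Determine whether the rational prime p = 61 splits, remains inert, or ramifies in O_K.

d = 202 ≡ 2 (mod 4), so O_K = ℤ[√202] and disc(K) = 4d = 808.
disc(K) = 808 is not divisible by 61; 61 is unramified.
(202/61) = 19^30 mod 61 = 1, giving Legendre symbol 1.
d is a quadratic residue mod p, hence 61 splits in O_K.

61 splits in O_K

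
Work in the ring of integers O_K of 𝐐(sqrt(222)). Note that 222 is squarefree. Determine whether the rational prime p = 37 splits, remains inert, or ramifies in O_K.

Since 222 ≢ 1 mod 4, the ring of integers is ℤ[√222] with discriminant 4·222 = 888.
disc(K) = 888 = 37·24, so p = 37 is ramified.

37 is ramified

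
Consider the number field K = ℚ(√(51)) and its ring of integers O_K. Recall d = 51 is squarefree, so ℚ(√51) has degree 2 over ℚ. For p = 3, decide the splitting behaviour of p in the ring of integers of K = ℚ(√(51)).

51 mod 4 = 3, hence disc K = 4·51 = 204 and O_K = ℤ[√51].
3 divides disc(K) = 204, so 3 ramifies.

ramified — (3) = 𝔭²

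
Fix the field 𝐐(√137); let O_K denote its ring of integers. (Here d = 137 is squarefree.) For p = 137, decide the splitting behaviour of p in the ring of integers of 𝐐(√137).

ramified — (137) = 𝔭²

d = 137 ≡ 1 (mod 4), so O_K = ℤ[(1+√137)/2] and disc(K) = d = 137.
137 divides disc(K) = 137, so 137 ramifies.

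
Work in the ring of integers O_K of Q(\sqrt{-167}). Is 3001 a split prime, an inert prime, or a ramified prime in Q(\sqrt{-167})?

-167 mod 4 = 1, hence disc K = -167 and O_K = ℤ[(1+√-167)/2].
3001 ∤ -167, so 3001 is unramified.
Legendre symbol by Euler's criterion: (-167/3001) ≡ (-167)^1500 ≡ 1 (mod 3001), i.e. (-167/3001) = 1.
Legendre symbol 1 ⇒ 3001 is split.

splits completely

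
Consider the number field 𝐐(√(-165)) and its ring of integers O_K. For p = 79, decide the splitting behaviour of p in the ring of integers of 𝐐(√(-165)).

split — (79) = 𝔭₁𝔭₂ with 𝔭₁ ≠ 𝔭₂

Since -165 ≢ 1 mod 4, the ring of integers is ℤ[√-165] with discriminant 4·(-165) = -660.
79 ∤ -660, so 79 is unramified.
Legendre symbol by Euler's criterion: (-165/79) ≡ (-165)^39 ≡ 1 (mod 79), i.e. (-165/79) = 1.
d is a quadratic residue mod p, hence 79 splits in O_K.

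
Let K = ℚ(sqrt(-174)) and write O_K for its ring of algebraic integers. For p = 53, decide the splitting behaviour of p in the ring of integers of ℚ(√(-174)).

-174 mod 4 = 2, hence disc K = 4·(-174) = -696 and O_K = ℤ[√-174].
disc(K) = -696 is not divisible by 53; 53 is unramified.
(-174/53) = 38^26 mod 53 = 1, giving Legendre symbol 1.
Legendre symbol 1 ⇒ 53 is split.

p splits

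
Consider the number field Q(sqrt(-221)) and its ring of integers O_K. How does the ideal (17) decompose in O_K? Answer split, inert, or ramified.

-221 mod 4 = 3, hence disc K = 4·(-221) = -884 and O_K = ℤ[√-221].
Ramification test: 17 | -884. The prime 17 ramifies in K.

17 is ramified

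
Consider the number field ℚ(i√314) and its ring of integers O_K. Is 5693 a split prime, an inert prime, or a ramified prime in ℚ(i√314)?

p splits

Since -314 ≢ 1 mod 4, the ring of integers is ℤ[√-314] with discriminant 4·(-314) = -1256.
Since gcd(5693, -1256) = 1 the prime 5693 does not ramify.
(-314/5693) = 5379^2846 mod 5693 = 1, giving Legendre symbol 1.
d is a quadratic residue mod p, hence 5693 splits in O_K.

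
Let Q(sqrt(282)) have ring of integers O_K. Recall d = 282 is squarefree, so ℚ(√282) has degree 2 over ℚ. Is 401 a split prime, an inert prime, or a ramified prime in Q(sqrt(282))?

d = 282 ≡ 2 (mod 4), so O_K = ℤ[√282] and disc(K) = 4d = 1128.
disc(K) = 1128 is not divisible by 401; 401 is unramified.
Euler's criterion: 282^200 mod 401 = 400. Thus (282|401) = -1.
Legendre symbol -1 ⇒ 401 is inert.

p is inert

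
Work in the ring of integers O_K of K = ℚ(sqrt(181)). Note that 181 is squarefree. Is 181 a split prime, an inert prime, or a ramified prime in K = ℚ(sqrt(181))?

181 mod 4 = 1, hence disc K = 181 and O_K = ℤ[(1+√181)/2].
181 divides disc(K) = 181, so 181 ramifies.

ramified — (181) = 𝔭²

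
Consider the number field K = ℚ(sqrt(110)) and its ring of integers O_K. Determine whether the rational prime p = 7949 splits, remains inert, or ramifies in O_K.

p splits

Since 110 ≢ 1 mod 4, the ring of integers is ℤ[√110] with discriminant 4·110 = 440.
Since gcd(7949, 440) = 1 the prime 7949 does not ramify.
Compute (110/7949) via Euler: 110^((7949-1)/2) mod 7949 = 1, so (110/7949) = 1.
(110/7949) = 1, so 7949 splits.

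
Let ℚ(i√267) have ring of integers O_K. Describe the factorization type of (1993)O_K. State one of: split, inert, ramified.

remains prime (inert)

d = -267 ≡ 1 (mod 4), so O_K = ℤ[(1+√-267)/2] and disc(K) = d = -267.
Since gcd(1993, -267) = 1 the prime 1993 does not ramify.
(-267/1993) = 1726^996 mod 1993 = 1992, giving Legendre symbol -1.
(-267/1993) = -1, so 1993 is inert.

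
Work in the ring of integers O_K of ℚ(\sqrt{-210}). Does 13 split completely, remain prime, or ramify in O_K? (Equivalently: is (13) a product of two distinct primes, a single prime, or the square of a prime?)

-210 mod 4 = 2, hence disc K = 4·(-210) = -840 and O_K = ℤ[√-210].
13 ∤ -840, so 13 is unramified.
Compute (-210/13) via Euler: 11^((13-1)/2) mod 13 = 12, so (-210/13) = -1.
d is a non-residue mod p, hence 13 remains inert in O_K.

p is inert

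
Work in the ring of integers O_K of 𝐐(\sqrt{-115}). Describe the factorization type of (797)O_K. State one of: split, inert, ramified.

d = -115 ≡ 1 (mod 4), so O_K = ℤ[(1+√-115)/2] and disc(K) = d = -115.
797 ∤ -115, so 797 is unramified.
Legendre symbol by Euler's criterion: (-115/797) ≡ (-115)^398 ≡ 1 (mod 797), i.e. (-115/797) = 1.
(-115/797) = 1, so 797 splits.

split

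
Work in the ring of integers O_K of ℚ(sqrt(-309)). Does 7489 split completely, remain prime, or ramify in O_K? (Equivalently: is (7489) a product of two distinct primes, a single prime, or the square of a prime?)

inert

-309 mod 4 = 3, hence disc K = 4·(-309) = -1236 and O_K = ℤ[√-309].
disc(K) = -1236 is not divisible by 7489; 7489 is unramified.
Euler's criterion: (-309)^3744 mod 7489 = 7488. Thus (-309|7489) = -1.
d is a non-residue mod p, hence 7489 remains inert in O_K.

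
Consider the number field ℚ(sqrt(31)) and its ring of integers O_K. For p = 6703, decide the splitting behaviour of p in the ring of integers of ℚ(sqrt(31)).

inert

Since 31 ≢ 1 mod 4, the ring of integers is ℤ[√31] with discriminant 4·31 = 124.
Since gcd(6703, 124) = 1 the prime 6703 does not ramify.
Compute (31/6703) via Euler: 31^((6703-1)/2) mod 6703 = 6702, so (31/6703) = -1.
d is a non-residue mod p, hence 6703 remains inert in O_K.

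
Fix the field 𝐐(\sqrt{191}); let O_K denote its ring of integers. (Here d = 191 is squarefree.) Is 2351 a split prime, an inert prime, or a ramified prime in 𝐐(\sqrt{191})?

2351 remains inert

Since 191 ≢ 1 mod 4, the ring of integers is ℤ[√191] with discriminant 4·191 = 764.
2351 ∤ 764, so 2351 is unramified.
Euler's criterion: 191^1175 mod 2351 = 2350. Thus (191|2351) = -1.
d is a non-residue mod p, hence 2351 remains inert in O_K.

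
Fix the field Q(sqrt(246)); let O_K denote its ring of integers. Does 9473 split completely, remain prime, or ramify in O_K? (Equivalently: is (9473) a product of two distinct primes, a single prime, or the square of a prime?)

remains prime (inert)

d = 246 ≡ 2 (mod 4), so O_K = ℤ[√246] and disc(K) = 4d = 984.
9473 ∤ 984, so 9473 is unramified.
(246/9473) = 246^4736 mod 9473 = 9472, giving Legendre symbol -1.
d is a non-residue mod p, hence 9473 remains inert in O_K.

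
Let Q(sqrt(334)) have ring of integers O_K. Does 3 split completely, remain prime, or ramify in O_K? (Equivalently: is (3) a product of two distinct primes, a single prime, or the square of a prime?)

Since 334 ≢ 1 mod 4, the ring of integers is ℤ[√334] with discriminant 4·334 = 1336.
disc(K) = 1336 is not divisible by 3; 3 is unramified.
Compute (334/3) via Euler: 1^((3-1)/2) mod 3 = 1, so (334/3) = 1.
d is a quadratic residue mod p, hence 3 splits in O_K.

split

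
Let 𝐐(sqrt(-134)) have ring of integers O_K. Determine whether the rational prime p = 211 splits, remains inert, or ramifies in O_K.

d = -134 ≡ 2 (mod 4), so O_K = ℤ[√-134] and disc(K) = 4d = -536.
Since gcd(211, -536) = 1 the prime 211 does not ramify.
(-134/211) = 77^105 mod 211 = 210, giving Legendre symbol -1.
d is a non-residue mod p, hence 211 remains inert in O_K.

inert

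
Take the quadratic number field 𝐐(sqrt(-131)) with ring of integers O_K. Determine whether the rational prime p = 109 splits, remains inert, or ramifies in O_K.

splits completely

-131 mod 4 = 1, hence disc K = -131 and O_K = ℤ[(1+√-131)/2].
Since gcd(109, -131) = 1 the prime 109 does not ramify.
(-131/109) = 87^54 mod 109 = 1, giving Legendre symbol 1.
Legendre symbol 1 ⇒ 109 is split.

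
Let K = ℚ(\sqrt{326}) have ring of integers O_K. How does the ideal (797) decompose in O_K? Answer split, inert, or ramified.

d = 326 ≡ 2 (mod 4), so O_K = ℤ[√326] and disc(K) = 4d = 1304.
disc(K) = 1304 is not divisible by 797; 797 is unramified.
Euler's criterion: 326^398 mod 797 = 796. Thus (326|797) = -1.
Legendre symbol -1 ⇒ 797 is inert.

remains prime (inert)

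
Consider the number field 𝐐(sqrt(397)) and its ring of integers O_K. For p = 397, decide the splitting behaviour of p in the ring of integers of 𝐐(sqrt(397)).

ramified — (397) = 𝔭²

397 mod 4 = 1, hence disc K = 397 and O_K = ℤ[(1+√397)/2].
397 divides disc(K) = 397, so 397 ramifies.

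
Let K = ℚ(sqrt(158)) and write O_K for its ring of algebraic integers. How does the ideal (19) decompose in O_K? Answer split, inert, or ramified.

d = 158 ≡ 2 (mod 4), so O_K = ℤ[√158] and disc(K) = 4d = 632.
19 ∤ 632, so 19 is unramified.
(158/19) = 6^9 mod 19 = 1, giving Legendre symbol 1.
d is a quadratic residue mod p, hence 19 splits in O_K.

split — (19) = 𝔭₁𝔭₂ with 𝔭₁ ≠ 𝔭₂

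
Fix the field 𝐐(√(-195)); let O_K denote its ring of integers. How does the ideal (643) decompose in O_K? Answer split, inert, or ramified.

d = -195 ≡ 1 (mod 4), so O_K = ℤ[(1+√-195)/2] and disc(K) = d = -195.
Since gcd(643, -195) = 1 the prime 643 does not ramify.
Legendre symbol by Euler's criterion: (-195/643) ≡ (-195)^321 ≡ 1 (mod 643), i.e. (-195/643) = 1.
d is a quadratic residue mod p, hence 643 splits in O_K.

643 splits in O_K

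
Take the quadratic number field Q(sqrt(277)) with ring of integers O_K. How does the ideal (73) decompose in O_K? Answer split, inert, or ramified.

73 remains inert

277 mod 4 = 1, hence disc K = 277 and O_K = ℤ[(1+√277)/2].
disc(K) = 277 is not divisible by 73; 73 is unramified.
Compute (277/73) via Euler: 58^((73-1)/2) mod 73 = 72, so (277/73) = -1.
Legendre symbol -1 ⇒ 73 is inert.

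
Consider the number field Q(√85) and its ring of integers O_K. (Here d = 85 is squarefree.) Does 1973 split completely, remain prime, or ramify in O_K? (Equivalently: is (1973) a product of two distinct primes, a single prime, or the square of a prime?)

p is inert

d = 85 ≡ 1 (mod 4), so O_K = ℤ[(1+√85)/2] and disc(K) = d = 85.
disc(K) = 85 is not divisible by 1973; 1973 is unramified.
Euler's criterion: 85^986 mod 1973 = 1972. Thus (85|1973) = -1.
(85/1973) = -1, so 1973 is inert.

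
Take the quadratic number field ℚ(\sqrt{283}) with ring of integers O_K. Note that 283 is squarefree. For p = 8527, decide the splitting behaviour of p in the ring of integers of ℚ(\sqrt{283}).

8527 splits in O_K

Since 283 ≢ 1 mod 4, the ring of integers is ℤ[√283] with discriminant 4·283 = 1132.
8527 ∤ 1132, so 8527 is unramified.
(283/8527) = 283^4263 mod 8527 = 1, giving Legendre symbol 1.
(283/8527) = 1, so 8527 splits.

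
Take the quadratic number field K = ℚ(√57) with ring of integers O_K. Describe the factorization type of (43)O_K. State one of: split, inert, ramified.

d = 57 ≡ 1 (mod 4), so O_K = ℤ[(1+√57)/2] and disc(K) = d = 57.
43 ∤ 57, so 43 is unramified.
Euler's criterion: 57^21 mod 43 = 1. Thus (57|43) = 1.
Legendre symbol 1 ⇒ 43 is split.

split — (43) = 𝔭₁𝔭₂ with 𝔭₁ ≠ 𝔭₂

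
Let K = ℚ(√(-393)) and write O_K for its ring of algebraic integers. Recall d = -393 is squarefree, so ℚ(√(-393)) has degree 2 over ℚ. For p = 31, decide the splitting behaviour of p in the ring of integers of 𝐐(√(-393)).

split

d = -393 ≡ 3 (mod 4), so O_K = ℤ[√-393] and disc(K) = 4d = -1572.
31 ∤ -1572, so 31 is unramified.
Compute (-393/31) via Euler: 10^((31-1)/2) mod 31 = 1, so (-393/31) = 1.
d is a quadratic residue mod p, hence 31 splits in O_K.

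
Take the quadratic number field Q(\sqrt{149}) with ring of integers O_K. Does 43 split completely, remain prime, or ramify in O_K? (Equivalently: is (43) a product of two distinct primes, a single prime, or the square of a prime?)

remains prime (inert)

d = 149 ≡ 1 (mod 4), so O_K = ℤ[(1+√149)/2] and disc(K) = d = 149.
Since gcd(43, 149) = 1 the prime 43 does not ramify.
Legendre symbol by Euler's criterion: (149/43) ≡ 149^21 ≡ 42 (mod 43), i.e. (149/43) = -1.
(149/43) = -1, so 43 is inert.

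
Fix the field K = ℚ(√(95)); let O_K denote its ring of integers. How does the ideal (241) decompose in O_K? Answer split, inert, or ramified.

Since 95 ≢ 1 mod 4, the ring of integers is ℤ[√95] with discriminant 4·95 = 380.
Since gcd(241, 380) = 1 the prime 241 does not ramify.
(95/241) = 95^120 mod 241 = 240, giving Legendre symbol -1.
Legendre symbol -1 ⇒ 241 is inert.

241 remains inert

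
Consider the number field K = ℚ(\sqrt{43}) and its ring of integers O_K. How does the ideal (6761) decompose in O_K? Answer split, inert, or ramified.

6761 splits in O_K

d = 43 ≡ 3 (mod 4), so O_K = ℤ[√43] and disc(K) = 4d = 172.
disc(K) = 172 is not divisible by 6761; 6761 is unramified.
Euler's criterion: 43^3380 mod 6761 = 1. Thus (43|6761) = 1.
Legendre symbol 1 ⇒ 6761 is split.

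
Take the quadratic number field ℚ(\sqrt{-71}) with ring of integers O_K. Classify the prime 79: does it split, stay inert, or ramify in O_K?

d = -71 ≡ 1 (mod 4), so O_K = ℤ[(1+√-71)/2] and disc(K) = d = -71.
disc(K) = -71 is not divisible by 79; 79 is unramified.
(-71/79) = 8^39 mod 79 = 1, giving Legendre symbol 1.
Legendre symbol 1 ⇒ 79 is split.

split — (79) = 𝔭₁𝔭₂ with 𝔭₁ ≠ 𝔭₂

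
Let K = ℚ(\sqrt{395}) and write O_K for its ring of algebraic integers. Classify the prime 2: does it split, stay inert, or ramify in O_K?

2 is ramified

395 mod 4 = 3, hence disc K = 4·395 = 1580 and O_K = ℤ[√395].
disc(K) = 1580 = 2·790, so p = 2 is ramified.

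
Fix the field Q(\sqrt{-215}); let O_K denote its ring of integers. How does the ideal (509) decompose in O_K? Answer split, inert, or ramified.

split — (509) = 𝔭₁𝔭₂ with 𝔭₁ ≠ 𝔭₂

d = -215 ≡ 1 (mod 4), so O_K = ℤ[(1+√-215)/2] and disc(K) = d = -215.
Since gcd(509, -215) = 1 the prime 509 does not ramify.
Compute (-215/509) via Euler: 294^((509-1)/2) mod 509 = 1, so (-215/509) = 1.
d is a quadratic residue mod p, hence 509 splits in O_K.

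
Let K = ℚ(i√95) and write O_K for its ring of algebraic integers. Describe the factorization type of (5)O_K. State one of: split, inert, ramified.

ramified — (5) = 𝔭²

Since -95 ≡ 1 mod 4, the ring of integers is ℤ[(1+√-95)/2] with discriminant -95.
Ramification test: 5 | -95. The prime 5 ramifies in K.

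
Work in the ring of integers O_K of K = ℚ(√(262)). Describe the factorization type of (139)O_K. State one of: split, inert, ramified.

inert — (139) stays prime in O_K

Since 262 ≢ 1 mod 4, the ring of integers is ℤ[√262] with discriminant 4·262 = 1048.
Since gcd(139, 1048) = 1 the prime 139 does not ramify.
Legendre symbol by Euler's criterion: (262/139) ≡ 262^69 ≡ 138 (mod 139), i.e. (262/139) = -1.
(262/139) = -1, so 139 is inert.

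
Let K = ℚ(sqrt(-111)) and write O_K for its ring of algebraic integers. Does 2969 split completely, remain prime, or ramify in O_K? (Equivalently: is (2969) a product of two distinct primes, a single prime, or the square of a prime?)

inert — (2969) stays prime in O_K

d = -111 ≡ 1 (mod 4), so O_K = ℤ[(1+√-111)/2] and disc(K) = d = -111.
Since gcd(2969, -111) = 1 the prime 2969 does not ramify.
(-111/2969) = 2858^1484 mod 2969 = 2968, giving Legendre symbol -1.
(-111/2969) = -1, so 2969 is inert.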